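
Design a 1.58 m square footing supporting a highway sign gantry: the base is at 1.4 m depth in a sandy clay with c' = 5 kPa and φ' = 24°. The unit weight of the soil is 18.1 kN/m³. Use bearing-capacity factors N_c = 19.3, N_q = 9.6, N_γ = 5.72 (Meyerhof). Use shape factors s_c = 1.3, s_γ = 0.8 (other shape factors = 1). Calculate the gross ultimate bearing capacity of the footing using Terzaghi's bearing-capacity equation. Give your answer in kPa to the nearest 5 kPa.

q_ult ≈ 435 kPa

q = γ·D_f = 18.1 × 1.4 = 25.34 kPa.
c·N_c·s_c = 5 × 19.3 × 1.3 = 125.45 kPa
q·N_q = 25.34 × 9.6 = 243.26 kPa
0.5·γ·B·N_γ·s_γ = 0.5 × 18.1 × 1.58 × 5.72 × 0.8 = 65.432 kPa
q_ult = 125.45 + 243.26 + 65.432 = 434.15 kPa.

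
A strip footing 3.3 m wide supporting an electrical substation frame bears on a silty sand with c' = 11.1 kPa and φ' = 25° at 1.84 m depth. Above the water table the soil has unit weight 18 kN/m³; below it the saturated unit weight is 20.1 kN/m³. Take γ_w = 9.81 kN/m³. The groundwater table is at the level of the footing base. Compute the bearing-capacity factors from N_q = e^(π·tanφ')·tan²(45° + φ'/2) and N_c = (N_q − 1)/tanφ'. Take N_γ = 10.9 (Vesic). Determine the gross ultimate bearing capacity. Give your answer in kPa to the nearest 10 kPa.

tan25° = 0.4663, so N_q = e^(π×0.4663)·tan²(57.5°) = 4.327 × 2.464 = 10.66.
N_c = (10.66 − 1)/tan25° = 20.72.
Effective surcharge at the founding depth q = γ·D_f = 18 × 1.84 = 33.12 kPa.
The water table coincides with the base, so in the self-weight term γ → γ' = 10.29 kN/m³.
q_ult = c·N_c + q·N_q + 0.5·γ·B·N_γ
     = 11.1 × 20.721 + 33.12 × 10.662 + 0.5 × 10.29 × 3.3 × 10.9
     = 230 + 353.13 + 185.07 = 768.19 kPa.

q_ult ≈ 770 kPa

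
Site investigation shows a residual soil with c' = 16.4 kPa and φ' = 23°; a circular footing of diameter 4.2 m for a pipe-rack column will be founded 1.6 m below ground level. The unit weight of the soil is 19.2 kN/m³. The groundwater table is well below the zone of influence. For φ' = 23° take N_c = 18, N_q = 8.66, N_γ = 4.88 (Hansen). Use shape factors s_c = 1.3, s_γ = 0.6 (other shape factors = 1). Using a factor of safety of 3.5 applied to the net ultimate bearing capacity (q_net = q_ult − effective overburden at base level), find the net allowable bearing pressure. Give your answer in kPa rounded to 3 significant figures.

Effective surcharge at the founding depth q = γ·D_f = 19.2 × 1.6 = 30.72 kPa.
q_ult = c·N_c·s_c + q·N_q + 0.5·γ·B·N_γ·s_γ
     = 16.4 × 18 × 1.3 + 30.72 × 8.66 + 0.5 × 19.2 × 4.2 × 4.88 × 0.6
     = 383.76 + 266.04 + 118.06 = 767.85 kPa.
Net ultimate: q_net = 767.85 − 30.72 = 737.13 kPa.
q_all(net) = 737.13 / 3.5 = 210.61 kPa.

q_all(net) ≈ 211 kPa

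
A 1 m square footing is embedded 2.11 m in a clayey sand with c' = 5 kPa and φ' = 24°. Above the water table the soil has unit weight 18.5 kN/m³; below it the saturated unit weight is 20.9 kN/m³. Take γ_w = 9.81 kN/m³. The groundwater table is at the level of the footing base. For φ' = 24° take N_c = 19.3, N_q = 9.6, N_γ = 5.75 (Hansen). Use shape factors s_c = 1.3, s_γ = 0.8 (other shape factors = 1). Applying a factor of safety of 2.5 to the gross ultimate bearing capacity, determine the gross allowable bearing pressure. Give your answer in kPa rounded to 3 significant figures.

q_all ≈ 210 kPa

Effective surcharge at the founding depth q = γ·D_f = 18.5 × 2.11 = 39.035 kPa.
The water table coincides with the base, so in the self-weight term γ → γ' = 11.09 kN/m³.
q_ult = c·N_c·s_c + q·N_q + 0.5·γ·B·N_γ·s_γ
     = 5 × 19.3 × 1.3 + 39.035 × 9.6 + 0.5 × 11.09 × 1 × 5.75 × 0.8
     = 125.45 + 374.74 + 25.507 = 525.69 kPa.
q_all = q_ult / FS = 525.69 / 2.5 = 210.28 kPa.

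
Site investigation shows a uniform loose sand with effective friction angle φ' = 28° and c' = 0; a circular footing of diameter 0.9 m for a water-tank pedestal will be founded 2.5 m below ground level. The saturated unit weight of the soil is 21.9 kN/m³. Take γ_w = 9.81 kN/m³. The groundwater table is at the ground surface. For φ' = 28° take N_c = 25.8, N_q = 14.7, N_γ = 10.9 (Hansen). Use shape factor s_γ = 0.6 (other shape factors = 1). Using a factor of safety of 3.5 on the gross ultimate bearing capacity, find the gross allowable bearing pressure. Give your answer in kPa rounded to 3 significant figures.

γ' = 21.9 − 9.81 = 12.09 kN/m³ (submerged throughout). q = 12.09 × 2.5 = 30.225 kPa; the same γ' applies in the ½γBN_γ term.
q·N_q = 30.225 × 14.7 = 444.31 kPa
0.5·γ·B·N_γ·s_γ = 0.5 × 12.09 × 0.9 × 10.9 × 0.6 = 35.581 kPa
q_ult = 444.31 + 35.581 = 479.89 kPa.
q_all = 479.89 / 3.5 = 137.11 kPa.

q_all ≈ 137 kPa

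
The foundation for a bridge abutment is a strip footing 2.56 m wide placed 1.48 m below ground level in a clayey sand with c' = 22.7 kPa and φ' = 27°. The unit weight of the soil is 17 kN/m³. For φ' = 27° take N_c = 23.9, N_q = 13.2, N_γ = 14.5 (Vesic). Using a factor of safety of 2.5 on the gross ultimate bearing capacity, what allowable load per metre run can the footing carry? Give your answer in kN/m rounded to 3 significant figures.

Effective surcharge at the founding depth q = γ·D_f = 17 × 1.48 = 25.16 kPa.
q_ult = c·N_c + q·N_q + 0.5·γ·B·N_γ
     = 22.7 × 23.9 + 25.16 × 13.2 + 0.5 × 17 × 2.56 × 14.5
     = 542.53 + 332.11 + 315.52 = 1190.2 kPa.
Gross allowable pressure q_all = 1190.2 / 2.5 = 476.06 kPa.
Allowable wall load = q_all × B = 476.06 × 2.56 = 1218.7 kN per metre run.

≈ 1220 kN/m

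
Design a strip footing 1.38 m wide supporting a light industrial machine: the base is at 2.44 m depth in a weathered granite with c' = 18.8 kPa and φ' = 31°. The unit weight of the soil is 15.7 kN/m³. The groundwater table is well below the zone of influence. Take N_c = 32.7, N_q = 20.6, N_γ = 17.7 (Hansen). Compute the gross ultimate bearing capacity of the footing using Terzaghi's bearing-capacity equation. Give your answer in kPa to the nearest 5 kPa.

q = γ·D_f = 15.7 × 2.44 = 38.308 kPa.
c·N_c = 18.8 × 32.7 = 614.76 kPa
q·N_q = 38.308 × 20.6 = 789.14 kPa
0.5·γ·B·N_γ = 0.5 × 15.7 × 1.38 × 17.7 = 191.74 kPa
q_ult = 614.76 + 789.14 + 191.74 = 1595.6 kPa.

q_ult ≈ 1595 kPa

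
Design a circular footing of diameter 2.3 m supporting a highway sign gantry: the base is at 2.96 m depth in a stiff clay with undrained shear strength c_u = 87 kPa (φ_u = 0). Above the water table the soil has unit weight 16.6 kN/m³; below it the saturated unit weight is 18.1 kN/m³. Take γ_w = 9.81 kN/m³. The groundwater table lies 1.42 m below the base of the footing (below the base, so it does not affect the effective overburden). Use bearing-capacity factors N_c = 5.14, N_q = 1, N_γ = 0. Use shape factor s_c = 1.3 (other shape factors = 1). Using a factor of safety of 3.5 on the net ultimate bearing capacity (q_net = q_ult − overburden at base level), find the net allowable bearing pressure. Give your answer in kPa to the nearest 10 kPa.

q = γ·D_f = 16.6 × 2.96 = 49.136 kPa.
c·N_c·s_c = 87 × 5.14 × 1.3 = 581.33 kPa
q·N_q = 49.136 × 1 = 49.136 kPa
q_ult = 581.33 + 49.136 = 630.47 kPa.
q_net = 630.47 − 49.136 = 581.33 kPa.
q_all(net) = 581.33 / 3.5 = 166.1 kPa.

q_all(net) ≈ 170 kPa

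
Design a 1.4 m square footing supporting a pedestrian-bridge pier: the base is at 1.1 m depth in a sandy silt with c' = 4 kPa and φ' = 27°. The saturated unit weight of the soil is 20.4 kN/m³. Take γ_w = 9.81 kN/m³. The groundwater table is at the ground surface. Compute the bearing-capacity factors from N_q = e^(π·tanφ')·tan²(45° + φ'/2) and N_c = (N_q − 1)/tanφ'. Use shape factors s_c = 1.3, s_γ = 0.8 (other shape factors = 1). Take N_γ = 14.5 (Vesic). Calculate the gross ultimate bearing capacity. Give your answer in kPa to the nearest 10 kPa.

tan27° = 0.5095, so N_q = e^(π×0.5095)·tan²(58.5°) = 4.957 × 2.663 = 13.2.
N_c = (13.2 − 1)/tan27° = 23.94.
Water table at ground surface, so effective unit weight γ' = 20.4 − 9.81 = 10.59 kN/m³ is used throughout; overburden q = 10.59 × 1.1 = 11.649 kPa; the same γ' applies in the ½γBN_γ term.
Cohesion term c·N_c·s_c = 4 × 23.942 × 1.3 = 124.5 kPa; surcharge term q·N_q = 11.649 × 13.199 = 153.76 kPa; self-weight term 0.5·γ·B·N_γ·s_γ = 0.5 × 10.59 × 1.4 × 14.5 × 0.8 = 85.991 kPa.
q_ult = 124.5 + 153.76 + 85.991 = 364.25 kPa.

q_ult ≈ 360 kPa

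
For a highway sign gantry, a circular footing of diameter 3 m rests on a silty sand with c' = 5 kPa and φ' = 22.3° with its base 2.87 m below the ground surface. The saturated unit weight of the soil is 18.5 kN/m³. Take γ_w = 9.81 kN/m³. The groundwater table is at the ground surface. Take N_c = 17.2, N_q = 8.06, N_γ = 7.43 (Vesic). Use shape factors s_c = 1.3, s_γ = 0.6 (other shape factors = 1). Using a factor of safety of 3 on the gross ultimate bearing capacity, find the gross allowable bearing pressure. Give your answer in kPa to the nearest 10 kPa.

q_all ≈ 120 kPa

Water table at ground surface, so effective unit weight γ' = 18.5 − 9.81 = 8.69 kN/m³ is used throughout; overburden q = 8.69 × 2.87 = 24.94 kPa; the same γ' applies in the ½γBN_γ term.
Cohesion term c·N_c·s_c = 5 × 17.2 × 1.3 = 111.8 kPa; surcharge term q·N_q = 24.94 × 8.06 = 201.02 kPa; self-weight term 0.5·γ·B·N_γ·s_γ = 0.5 × 8.69 × 3 × 7.43 × 0.6 = 58.11 kPa.
q_ult = 111.8 + 201.02 + 58.11 = 370.93 kPa.
q_all = 370.93 / 3 = 123.64 kPa.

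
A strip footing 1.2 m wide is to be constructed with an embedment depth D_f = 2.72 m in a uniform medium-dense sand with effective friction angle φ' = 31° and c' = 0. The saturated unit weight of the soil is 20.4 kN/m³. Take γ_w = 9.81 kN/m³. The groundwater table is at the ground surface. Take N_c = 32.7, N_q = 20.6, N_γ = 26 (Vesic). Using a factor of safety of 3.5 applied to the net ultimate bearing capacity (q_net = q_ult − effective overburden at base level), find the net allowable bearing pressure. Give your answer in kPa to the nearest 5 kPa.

q_all(net) ≈ 210 kPa

With the water table at the surface the whole profile is submerged: γ' = 20.4 − 9.81 = 10.59 kN/m³, so q = γ'·D_f = 28.805 kPa; the same γ' applies in the ½γBN_γ term.
q_ult = q·N_q + 0.5·γ·B·N_γ
     = 28.805 × 20.6 + 0.5 × 10.59 × 1.2 × 26
     = 593.38 + 165.2 = 758.58 kPa.
Net ultimate: q_net = 758.58 − 28.805 = 729.78 kPa.
q_all(net) = 729.78 / 3.5 = 208.51 kPa.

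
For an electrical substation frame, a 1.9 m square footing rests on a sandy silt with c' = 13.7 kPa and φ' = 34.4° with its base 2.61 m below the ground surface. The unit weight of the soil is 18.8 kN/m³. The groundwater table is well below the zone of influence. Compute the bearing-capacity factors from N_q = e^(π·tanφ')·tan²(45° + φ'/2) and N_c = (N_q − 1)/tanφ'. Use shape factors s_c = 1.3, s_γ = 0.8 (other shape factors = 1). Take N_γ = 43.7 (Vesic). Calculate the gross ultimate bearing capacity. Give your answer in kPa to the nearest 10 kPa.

tan34.4° = 0.6847, so N_q = e^(π×0.6847)·tan²(62.2°) = 8.594 × 3.597 = 30.92.
N_c = (30.92 − 1)/tan34.4° = 43.69.
q = γ·D_f = 18.8 × 2.61 = 49.068 kPa.
c·N_c·s_c = 13.7 × 43.692 × 1.3 = 778.15 kPa
q·N_q = 49.068 × 30.917 = 1517 kPa
0.5·γ·B·N_γ·s_γ = 0.5 × 18.8 × 1.9 × 43.7 × 0.8 = 624.39 kPa
q_ult = 778.15 + 1517 + 624.39 = 2919.6 kPa.

q_ult ≈ 2920 kPa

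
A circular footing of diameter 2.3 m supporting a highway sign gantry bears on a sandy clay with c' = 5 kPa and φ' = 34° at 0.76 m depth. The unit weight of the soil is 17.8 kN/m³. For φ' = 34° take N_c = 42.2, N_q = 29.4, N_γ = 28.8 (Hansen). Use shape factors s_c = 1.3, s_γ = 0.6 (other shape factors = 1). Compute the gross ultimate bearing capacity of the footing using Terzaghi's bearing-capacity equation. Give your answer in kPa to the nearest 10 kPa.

q_ult ≈ 1030 kPa

q = γ·D_f = 17.8 × 0.76 = 13.528 kPa.
c·N_c·s_c = 5 × 42.2 × 1.3 = 274.3 kPa
q·N_q = 13.528 × 29.4 = 397.72 kPa
0.5·γ·B·N_γ·s_γ = 0.5 × 17.8 × 2.3 × 28.8 × 0.6 = 353.72 kPa
q_ult = 274.3 + 397.72 + 353.72 = 1025.7 kPa.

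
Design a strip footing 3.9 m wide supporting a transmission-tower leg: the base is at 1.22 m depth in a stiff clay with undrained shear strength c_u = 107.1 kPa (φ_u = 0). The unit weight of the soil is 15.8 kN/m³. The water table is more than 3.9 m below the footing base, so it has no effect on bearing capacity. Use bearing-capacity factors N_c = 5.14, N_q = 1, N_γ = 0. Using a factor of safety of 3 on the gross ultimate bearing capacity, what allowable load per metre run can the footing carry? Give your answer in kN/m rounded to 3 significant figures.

≈ 741 kN/m

Effective surcharge at the founding depth q = γ·D_f = 15.8 × 1.22 = 19.276 kPa.
q_ult = c·N_c + q·N_q
     = 107.1 × 5.14 + 19.276 × 1
     = 550.49 + 19.276 = 569.77 kPa.
Gross allowable pressure q_all = 569.77 / 3 = 189.92 kPa.
Allowable wall load = q_all × B = 189.92 × 3.9 = 740.7 kN per metre run.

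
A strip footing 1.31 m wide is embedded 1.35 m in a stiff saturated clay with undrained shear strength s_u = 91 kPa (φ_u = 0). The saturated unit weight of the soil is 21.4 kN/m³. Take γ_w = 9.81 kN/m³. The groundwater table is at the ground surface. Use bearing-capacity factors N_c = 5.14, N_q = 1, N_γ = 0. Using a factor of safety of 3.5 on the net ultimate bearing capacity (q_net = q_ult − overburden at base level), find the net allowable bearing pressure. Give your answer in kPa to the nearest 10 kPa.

Water table at ground surface, so effective unit weight γ' = 21.4 − 9.81 = 11.59 kN/m³ is used throughout; overburden q = 11.59 × 1.35 = 15.646 kPa.
Cohesion term c·N_c = 91 × 5.14 = 467.74 kPa; surcharge term q·N_q = 15.646 × 1 = 15.646 kPa.
q_ult = 467.74 + 15.646 = 483.39 kPa.
q_net = 483.39 − 15.646 = 467.74 kPa.
q_all(net) = 467.74 / 3.5 = 133.64 kPa.

q_all(net) ≈ 130 kPa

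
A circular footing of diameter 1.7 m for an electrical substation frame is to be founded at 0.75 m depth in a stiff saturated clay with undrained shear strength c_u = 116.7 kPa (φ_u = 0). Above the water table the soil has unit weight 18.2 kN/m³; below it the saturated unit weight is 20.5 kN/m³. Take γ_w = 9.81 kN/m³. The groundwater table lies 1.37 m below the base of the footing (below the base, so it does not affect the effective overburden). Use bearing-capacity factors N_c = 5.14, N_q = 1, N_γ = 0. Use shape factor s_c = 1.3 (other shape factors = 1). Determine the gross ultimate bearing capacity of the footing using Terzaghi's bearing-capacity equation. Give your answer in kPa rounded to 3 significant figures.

q_ult ≈ 793 kPa

q = γ·D_f = 18.2 × 0.75 = 13.65 kPa.
c·N_c·s_c = 116.7 × 5.14 × 1.3 = 779.79 kPa
q·N_q = 13.65 × 1 = 13.65 kPa
q_ult = 779.79 + 13.65 = 793.44 kPa.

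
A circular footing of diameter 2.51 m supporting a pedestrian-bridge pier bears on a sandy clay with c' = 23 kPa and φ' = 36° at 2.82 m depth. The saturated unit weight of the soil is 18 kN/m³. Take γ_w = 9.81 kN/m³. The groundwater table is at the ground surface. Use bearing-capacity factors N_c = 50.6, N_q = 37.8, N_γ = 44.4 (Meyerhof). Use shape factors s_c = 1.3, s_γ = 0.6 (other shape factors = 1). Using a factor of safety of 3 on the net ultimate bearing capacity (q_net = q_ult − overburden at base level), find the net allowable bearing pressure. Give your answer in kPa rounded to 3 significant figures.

With the water table at the surface the whole profile is submerged: γ' = 18 − 9.81 = 8.19 kN/m³, so q = γ'·D_f = 23.096 kPa; the same γ' applies in the ½γBN_γ term.
q_ult = c·N_c·s_c + q·N_q + 0.5·γ·B·N_γ·s_γ
     = 23 × 50.6 × 1.3 + 23.096 × 37.8 + 0.5 × 8.19 × 2.51 × 44.4 × 0.6
     = 1512.9 + 873.02 + 273.82 = 2659.8 kPa.
q_net = 2659.8 − 23.096 = 2636.7 kPa.
q_all(net) = 2636.7 / 3 = 878.89 kPa.

q_all(net) ≈ 879 kPa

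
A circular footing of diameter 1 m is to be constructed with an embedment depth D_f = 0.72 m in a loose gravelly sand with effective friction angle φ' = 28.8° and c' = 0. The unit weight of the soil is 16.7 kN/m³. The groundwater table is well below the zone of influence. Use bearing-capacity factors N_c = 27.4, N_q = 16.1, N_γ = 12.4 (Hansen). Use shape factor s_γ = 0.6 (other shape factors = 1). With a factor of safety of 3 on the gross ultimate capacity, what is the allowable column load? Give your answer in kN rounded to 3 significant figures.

Effective surcharge at the founding depth q = γ·D_f = 16.7 × 0.72 = 12.024 kPa.
q_ult = q·N_q + 0.5·γ·B·N_γ·s_γ
     = 12.024 × 16.1 + 0.5 × 16.7 × 1 × 12.4 × 0.6
     = 193.59 + 62.124 = 255.71 kPa.
Gross allowable pressure q_all = 255.71 / 3 = 85.237 kPa.
Footing area = 0.7854 m², so allowable column load = 85.237 × 0.7854 = 66.945 kN.

P_all ≈ 66.9 kN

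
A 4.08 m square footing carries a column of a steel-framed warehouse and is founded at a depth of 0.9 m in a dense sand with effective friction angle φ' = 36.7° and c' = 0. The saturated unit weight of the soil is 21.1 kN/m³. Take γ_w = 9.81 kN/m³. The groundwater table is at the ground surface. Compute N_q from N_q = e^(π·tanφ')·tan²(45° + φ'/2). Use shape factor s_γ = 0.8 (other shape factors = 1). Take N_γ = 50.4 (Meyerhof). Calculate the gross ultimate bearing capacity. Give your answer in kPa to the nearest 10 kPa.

tan36.7° = 0.7454, so N_q = e^(π×0.7454)·tan²(63.35°) = 10.399 × 3.97 = 41.29.
γ' = 21.1 − 9.81 = 11.29 kN/m³ (submerged throughout). q = 11.29 × 0.9 = 10.161 kPa; the same γ' applies in the ½γBN_γ term.
q·N_q = 10.161 × 41.288 = 419.52 kPa
0.5·γ·B·N_γ·s_γ = 0.5 × 11.29 × 4.08 × 50.4 × 0.8 = 928.63 kPa
q_ult = 419.52 + 928.63 = 1348.2 kPa.

q_ult ≈ 1350 kPa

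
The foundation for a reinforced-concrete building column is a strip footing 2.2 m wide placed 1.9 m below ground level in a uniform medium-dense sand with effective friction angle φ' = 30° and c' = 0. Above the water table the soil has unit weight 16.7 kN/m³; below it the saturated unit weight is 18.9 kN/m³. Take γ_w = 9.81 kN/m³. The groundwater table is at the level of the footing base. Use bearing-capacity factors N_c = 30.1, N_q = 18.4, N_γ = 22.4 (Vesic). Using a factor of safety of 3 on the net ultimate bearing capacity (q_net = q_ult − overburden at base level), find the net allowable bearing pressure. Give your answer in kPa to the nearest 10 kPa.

Effective surcharge at the founding depth q = γ·D_f = 16.7 × 1.9 = 31.73 kPa.
The water table coincides with the base, so in the self-weight term γ → γ' = 9.09 kN/m³.
q_ult = q·N_q + 0.5·γ·B·N_γ
     = 31.73 × 18.4 + 0.5 × 9.09 × 2.2 × 22.4
     = 583.83 + 223.98 = 807.81 kPa.
q_net = 807.81 − 31.73 = 776.08 kPa.
q_all(net) = 776.08 / 3 = 258.69 kPa.

q_all(net) ≈ 260 kPa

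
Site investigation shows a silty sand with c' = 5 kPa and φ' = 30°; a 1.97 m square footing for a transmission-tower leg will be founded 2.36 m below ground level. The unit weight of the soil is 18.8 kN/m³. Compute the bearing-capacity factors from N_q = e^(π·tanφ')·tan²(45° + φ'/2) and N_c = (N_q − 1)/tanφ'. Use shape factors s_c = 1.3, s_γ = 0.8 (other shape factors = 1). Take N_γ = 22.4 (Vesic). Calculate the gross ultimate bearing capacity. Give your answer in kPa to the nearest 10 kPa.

q_ult ≈ 1340 kPa

tan30° = 0.5774, so N_q = e^(π×0.5774)·tan²(60°) = 6.134 × 3.0 = 18.4.
N_c = (18.4 − 1)/tan30° = 30.14.
Overburden at base level: q = 18.8 × 2.36 = 44.368 kPa.
Cohesion term c·N_c·s_c = 5 × 30.14 × 1.3 = 195.91 kPa; surcharge term q·N_q = 44.368 × 18.401 = 816.42 kPa; self-weight term 0.5·γ·B·N_γ·s_γ = 0.5 × 18.8 × 1.97 × 22.4 × 0.8 = 331.84 kPa.
q_ult = 195.91 + 816.42 + 331.84 = 1344.2 kPa.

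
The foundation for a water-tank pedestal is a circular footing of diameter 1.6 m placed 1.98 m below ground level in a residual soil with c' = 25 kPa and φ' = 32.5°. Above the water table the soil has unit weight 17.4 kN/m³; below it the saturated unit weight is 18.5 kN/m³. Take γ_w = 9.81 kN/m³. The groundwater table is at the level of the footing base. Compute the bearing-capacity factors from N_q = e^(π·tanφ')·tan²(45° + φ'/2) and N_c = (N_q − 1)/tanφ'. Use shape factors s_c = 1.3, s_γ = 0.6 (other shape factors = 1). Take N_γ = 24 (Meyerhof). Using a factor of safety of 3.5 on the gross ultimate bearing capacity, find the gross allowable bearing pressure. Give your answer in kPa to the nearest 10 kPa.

N_q = e^(π·tan32.5°)·tan²(61.25°) = 24.58; N_c = (N_q − 1)/tanφ' = 37.02.
q = γ·D_f = 17.4 × 1.98 = 34.452 kPa.
For the ½γBN_γ term take γ' = 18.5 − 9.81 = 8.69 kN/m³ (soil below base is submerged).
c·N_c·s_c = 25 × 37.02 × 1.3 = 1203.2 kPa
q·N_q = 34.452 × 24.585 = 846.99 kPa
0.5·γ·B·N_γ·s_γ = 0.5 × 8.69 × 1.6 × 24 × 0.6 = 100.11 kPa
q_ult = 1203.2 + 846.99 + 100.11 = 2150.3 kPa.
q_all = 2150.3 / 3.5 = 614.36 kPa.

q_all ≈ 610 kPa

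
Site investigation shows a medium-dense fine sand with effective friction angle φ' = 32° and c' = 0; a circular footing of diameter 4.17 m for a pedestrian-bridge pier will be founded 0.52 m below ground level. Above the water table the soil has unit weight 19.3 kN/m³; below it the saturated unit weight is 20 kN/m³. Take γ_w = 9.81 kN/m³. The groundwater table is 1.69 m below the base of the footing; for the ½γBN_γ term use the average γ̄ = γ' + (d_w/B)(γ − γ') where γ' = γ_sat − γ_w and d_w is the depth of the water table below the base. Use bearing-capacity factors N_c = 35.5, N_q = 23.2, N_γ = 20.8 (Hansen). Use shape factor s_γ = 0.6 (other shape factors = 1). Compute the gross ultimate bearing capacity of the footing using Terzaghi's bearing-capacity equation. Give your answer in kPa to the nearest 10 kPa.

q_ult ≈ 590 kPa

q = γ·D_f = 19.3 × 0.52 = 10.036 kPa.
γ' = 10.19 kN/m³; averaging over the depth B below the base, γ̄ = γ' + (d_w/B)(γ − γ') = 13.882 kN/m³.
q·N_q = 10.036 × 23.2 = 232.84 kPa
0.5·γ·B·N_γ·s_γ = 0.5 × 13.882 × 4.17 × 20.8 × 0.6 = 361.22 kPa
q_ult = 232.84 + 361.22 = 594.06 kPa.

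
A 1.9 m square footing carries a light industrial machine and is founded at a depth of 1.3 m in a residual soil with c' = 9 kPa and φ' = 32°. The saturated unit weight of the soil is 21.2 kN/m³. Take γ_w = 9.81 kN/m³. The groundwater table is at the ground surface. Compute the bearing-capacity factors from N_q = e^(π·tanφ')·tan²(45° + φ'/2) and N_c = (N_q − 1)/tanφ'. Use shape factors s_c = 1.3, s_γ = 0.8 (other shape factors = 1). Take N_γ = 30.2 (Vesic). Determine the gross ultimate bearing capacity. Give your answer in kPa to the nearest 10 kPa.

tan32° = 0.6249, so N_q = e^(π×0.6249)·tan²(61°) = 7.121 × 3.255 = 23.18.
N_c = (23.18 − 1)/tan32° = 35.49.
With the water table at the surface the whole profile is submerged: γ' = 21.2 − 9.81 = 11.39 kN/m³, so q = γ'·D_f = 14.807 kPa; the same γ' applies in the ½γBN_γ term.
q_ult = c·N_c·s_c + q·N_q + 0.5·γ·B·N_γ·s_γ
     = 9 × 35.49 × 1.3 + 14.807 × 23.177 + 0.5 × 11.39 × 1.9 × 30.2 × 0.8
     = 415.24 + 343.18 + 261.42 = 1019.8 kPa.

q_ult ≈ 1020 kPa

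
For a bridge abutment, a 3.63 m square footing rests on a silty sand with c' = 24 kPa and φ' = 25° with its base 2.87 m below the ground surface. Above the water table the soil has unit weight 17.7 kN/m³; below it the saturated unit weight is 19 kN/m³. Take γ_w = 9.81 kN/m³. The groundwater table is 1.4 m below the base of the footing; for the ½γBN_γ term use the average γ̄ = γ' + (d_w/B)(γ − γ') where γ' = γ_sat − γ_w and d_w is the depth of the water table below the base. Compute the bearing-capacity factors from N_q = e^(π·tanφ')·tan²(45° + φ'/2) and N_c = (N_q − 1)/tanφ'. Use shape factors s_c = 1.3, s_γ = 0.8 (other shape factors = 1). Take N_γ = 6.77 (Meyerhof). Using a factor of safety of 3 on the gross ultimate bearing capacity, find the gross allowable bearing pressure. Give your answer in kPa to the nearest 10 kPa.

N_q = e^(π·tan25°)·tan²(57.5°) = 10.66; N_c = (N_q − 1)/tanφ' = 20.72.
q = γ·D_f = 17.7 × 2.87 = 50.799 kPa.
γ' = 9.19 kN/m³; averaging over the depth B below the base, γ̄ = γ' + (d_w/B)(γ − γ') = 12.472 kN/m³.
c·N_c·s_c = 24 × 20.721 × 1.3 = 646.48 kPa
q·N_q = 50.799 × 10.662 = 541.63 kPa
0.5·γ·B·N_γ·s_γ = 0.5 × 12.472 × 3.63 × 6.77 × 0.8 = 122.6 kPa
q_ult = 646.48 + 541.63 + 122.6 = 1310.7 kPa.
q_all = 1310.7 / 3 = 436.9 kPa.

q_all ≈ 440 kPa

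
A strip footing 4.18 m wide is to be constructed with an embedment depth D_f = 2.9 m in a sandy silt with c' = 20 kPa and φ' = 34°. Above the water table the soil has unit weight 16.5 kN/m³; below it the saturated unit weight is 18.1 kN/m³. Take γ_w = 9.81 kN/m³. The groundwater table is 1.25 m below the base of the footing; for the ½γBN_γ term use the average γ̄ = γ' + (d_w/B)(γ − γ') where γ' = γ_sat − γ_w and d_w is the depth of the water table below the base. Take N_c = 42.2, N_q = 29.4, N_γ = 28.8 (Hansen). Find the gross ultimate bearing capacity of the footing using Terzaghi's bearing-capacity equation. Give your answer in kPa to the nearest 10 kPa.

Effective surcharge at the founding depth q = γ·D_f = 16.5 × 2.9 = 47.85 kPa.
With d_w = 1.25 m < B, γ̄ = 8.29 + (1.25/4.18) × (16.5 − 8.29) = 10.745 kN/m³.
q_ult = c·N_c + q·N_q + 0.5·γ·B·N_γ
     = 20 × 42.2 + 47.85 × 29.4 + 0.5 × 10.745 × 4.18 × 28.8
     = 844 + 1406.8 + 646.77 = 2897.6 kPa.

q_ult ≈ 2900 kPa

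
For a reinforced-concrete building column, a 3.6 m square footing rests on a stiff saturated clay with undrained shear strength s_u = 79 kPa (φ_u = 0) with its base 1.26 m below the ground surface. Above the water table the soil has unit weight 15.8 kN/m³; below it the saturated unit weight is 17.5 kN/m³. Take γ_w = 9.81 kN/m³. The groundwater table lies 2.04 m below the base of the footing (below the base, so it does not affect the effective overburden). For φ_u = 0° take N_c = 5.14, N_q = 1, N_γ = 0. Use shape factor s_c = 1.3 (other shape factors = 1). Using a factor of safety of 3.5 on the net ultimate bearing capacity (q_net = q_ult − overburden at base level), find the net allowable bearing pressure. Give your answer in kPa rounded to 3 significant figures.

q_all(net) ≈ 151 kPa

q = γ·D_f = 15.8 × 1.26 = 19.908 kPa.
c·N_c·s_c = 79 × 5.14 × 1.3 = 527.88 kPa
q·N_q = 19.908 × 1 = 19.908 kPa
q_ult = 527.88 + 19.908 = 547.79 kPa.
q_net = 547.79 − 19.908 = 527.88 kPa.
q_all(net) = 527.88 / 3.5 = 150.82 kPa.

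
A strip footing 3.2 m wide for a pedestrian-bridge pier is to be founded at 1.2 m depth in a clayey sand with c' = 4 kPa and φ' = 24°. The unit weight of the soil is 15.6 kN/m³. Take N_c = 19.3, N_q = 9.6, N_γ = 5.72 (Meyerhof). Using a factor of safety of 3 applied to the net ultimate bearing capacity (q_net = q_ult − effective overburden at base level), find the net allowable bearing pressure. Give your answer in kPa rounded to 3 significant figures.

Overburden at base level: q = 15.6 × 1.2 = 18.72 kPa.
Cohesion term c·N_c = 4 × 19.3 = 77.2 kPa; surcharge term q·N_q = 18.72 × 9.6 = 179.71 kPa; self-weight term 0.5·γ·B·N_γ = 0.5 × 15.6 × 3.2 × 5.72 = 142.77 kPa.
q_ult = 77.2 + 179.71 + 142.77 = 399.68 kPa.
Net ultimate: q_net = 399.68 − 18.72 = 380.96 kPa.
q_all(net) = 380.96 / 3 = 126.99 kPa.

q_all(net) ≈ 127 kPa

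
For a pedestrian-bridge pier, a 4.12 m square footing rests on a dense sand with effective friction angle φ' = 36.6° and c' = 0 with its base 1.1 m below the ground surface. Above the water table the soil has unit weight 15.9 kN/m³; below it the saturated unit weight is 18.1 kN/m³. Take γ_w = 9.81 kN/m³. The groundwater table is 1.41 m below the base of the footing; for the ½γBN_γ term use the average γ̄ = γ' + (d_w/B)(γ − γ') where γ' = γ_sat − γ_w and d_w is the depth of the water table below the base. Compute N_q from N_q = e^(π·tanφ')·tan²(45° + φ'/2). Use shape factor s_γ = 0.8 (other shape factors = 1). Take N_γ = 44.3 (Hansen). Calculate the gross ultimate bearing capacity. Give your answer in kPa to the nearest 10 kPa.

q_ult ≈ 1510 kPa

tan36.6° = 0.7427, so N_q = e^(π×0.7427)·tan²(63.3°) = 10.31 × 3.953 = 40.76.
Effective surcharge at the founding depth q = γ·D_f = 15.9 × 1.1 = 17.49 kPa.
With d_w = 1.41 m < B, γ̄ = 8.29 + (1.41/4.12) × (15.9 − 8.29) = 10.894 kN/m³.
q_ult = q·N_q + 0.5·γ·B·N_γ·s_γ
     = 17.49 × 40.76 + 0.5 × 10.894 × 4.12 × 44.3 × 0.8
     = 712.89 + 795.36 = 1508.2 kPa.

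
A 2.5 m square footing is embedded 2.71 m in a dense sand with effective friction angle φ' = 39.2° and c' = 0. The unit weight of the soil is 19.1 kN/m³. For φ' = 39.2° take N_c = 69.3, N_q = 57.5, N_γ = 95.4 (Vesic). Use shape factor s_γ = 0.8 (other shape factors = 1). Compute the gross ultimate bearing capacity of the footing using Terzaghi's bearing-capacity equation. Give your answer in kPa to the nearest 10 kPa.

Effective surcharge at the founding depth q = γ·D_f = 19.1 × 2.71 = 51.761 kPa.
q_ult = q·N_q + 0.5·γ·B·N_γ·s_γ
     = 51.761 × 57.5 + 0.5 × 19.1 × 2.5 × 95.4 × 0.8
     = 2976.3 + 1822.1 = 4798.4 kPa.

q_ult ≈ 4800 kPa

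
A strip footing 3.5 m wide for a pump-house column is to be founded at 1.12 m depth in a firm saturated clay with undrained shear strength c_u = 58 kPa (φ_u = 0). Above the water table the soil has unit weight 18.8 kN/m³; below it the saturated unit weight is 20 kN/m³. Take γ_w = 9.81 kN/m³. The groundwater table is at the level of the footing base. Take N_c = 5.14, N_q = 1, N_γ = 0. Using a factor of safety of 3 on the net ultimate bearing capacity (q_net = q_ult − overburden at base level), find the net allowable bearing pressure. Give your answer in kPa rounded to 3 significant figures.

q = γ·D_f = 18.8 × 1.12 = 21.056 kPa.
c·N_c = 58 × 5.14 = 298.12 kPa
q·N_q = 21.056 × 1 = 21.056 kPa
q_ult = 298.12 + 21.056 = 319.18 kPa.
q_net = 319.18 − 21.056 = 298.12 kPa.
q_all(net) = 298.12 / 3 = 99.373 kPa.

q_all(net) ≈ 99.4 kPa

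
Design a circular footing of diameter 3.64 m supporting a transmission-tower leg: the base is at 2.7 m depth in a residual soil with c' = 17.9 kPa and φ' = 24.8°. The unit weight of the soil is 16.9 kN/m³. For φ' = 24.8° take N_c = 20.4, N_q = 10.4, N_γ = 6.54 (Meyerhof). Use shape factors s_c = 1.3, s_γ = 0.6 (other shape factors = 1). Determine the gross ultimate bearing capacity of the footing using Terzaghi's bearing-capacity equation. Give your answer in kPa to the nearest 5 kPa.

q_ult ≈ 1070 kPa

Effective surcharge at the founding depth q = γ·D_f = 16.9 × 2.7 = 45.63 kPa.
q_ult = c·N_c·s_c + q·N_q + 0.5·γ·B·N_γ·s_γ
     = 17.9 × 20.4 × 1.3 + 45.63 × 10.4 + 0.5 × 16.9 × 3.64 × 6.54 × 0.6
     = 474.71 + 474.55 + 120.69 = 1070 kPa.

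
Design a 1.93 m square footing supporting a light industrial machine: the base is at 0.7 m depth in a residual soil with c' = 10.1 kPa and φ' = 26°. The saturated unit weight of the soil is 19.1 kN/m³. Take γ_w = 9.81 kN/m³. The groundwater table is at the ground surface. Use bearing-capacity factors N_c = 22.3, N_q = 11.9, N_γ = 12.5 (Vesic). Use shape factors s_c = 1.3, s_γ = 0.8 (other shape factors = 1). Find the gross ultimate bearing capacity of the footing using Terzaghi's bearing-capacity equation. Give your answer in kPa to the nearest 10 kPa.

With the water table at the surface the whole profile is submerged: γ' = 19.1 − 9.81 = 9.29 kN/m³, so q = γ'·D_f = 6.503 kPa; the same γ' applies in the ½γBN_γ term.
q_ult = c·N_c·s_c + q·N_q + 0.5·γ·B·N_γ·s_γ
     = 10.1 × 22.3 × 1.3 + 6.503 × 11.9 + 0.5 × 9.29 × 1.93 × 12.5 × 0.8
     = 292.8 + 77.386 + 89.649 = 459.83 kPa.

q_ult ≈ 460 kPa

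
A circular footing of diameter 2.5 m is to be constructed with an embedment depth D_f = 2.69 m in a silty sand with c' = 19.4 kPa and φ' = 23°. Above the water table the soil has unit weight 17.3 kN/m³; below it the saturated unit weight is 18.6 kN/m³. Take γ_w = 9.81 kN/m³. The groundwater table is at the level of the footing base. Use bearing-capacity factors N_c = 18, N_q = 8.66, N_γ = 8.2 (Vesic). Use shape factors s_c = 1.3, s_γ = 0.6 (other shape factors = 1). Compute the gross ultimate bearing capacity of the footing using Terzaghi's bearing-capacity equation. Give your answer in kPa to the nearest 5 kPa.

Effective surcharge at the founding depth q = γ·D_f = 17.3 × 2.69 = 46.537 kPa.
The water table coincides with the base, so in the self-weight term γ → γ' = 8.79 kN/m³.
q_ult = c·N_c·s_c + q·N_q + 0.5·γ·B·N_γ·s_γ
     = 19.4 × 18 × 1.3 + 46.537 × 8.66 + 0.5 × 8.79 × 2.5 × 8.2 × 0.6
     = 453.96 + 403.01 + 54.058 = 911.03 kPa.

q_ult ≈ 910 kPa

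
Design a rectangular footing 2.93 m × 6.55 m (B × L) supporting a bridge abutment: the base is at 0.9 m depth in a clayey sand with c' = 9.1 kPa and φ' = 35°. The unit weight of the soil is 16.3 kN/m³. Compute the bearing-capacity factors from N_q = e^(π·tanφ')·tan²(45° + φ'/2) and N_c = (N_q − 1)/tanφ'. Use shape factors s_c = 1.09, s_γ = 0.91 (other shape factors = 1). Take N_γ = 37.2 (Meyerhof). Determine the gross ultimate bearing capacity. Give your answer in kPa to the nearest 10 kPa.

tan35° = 0.7002, so N_q = e^(π×0.7002)·tan²(62.5°) = 9.023 × 3.69 = 33.3.
N_c = (33.3 − 1)/tan35° = 46.12.
Overburden at base level: q = 16.3 × 0.9 = 14.67 kPa.
Cohesion term c·N_c·s_c = 9.1 × 46.124 × 1.09 = 457.5 kPa; surcharge term q·N_q = 14.67 × 33.296 = 488.45 kPa; self-weight term 0.5·γ·B·N_γ·s_γ = 0.5 × 16.3 × 2.93 × 37.2 × 0.91 = 808.37 kPa.
q_ult = 457.5 + 488.45 + 808.37 = 1754.3 kPa.

q_ult ≈ 1750 kPa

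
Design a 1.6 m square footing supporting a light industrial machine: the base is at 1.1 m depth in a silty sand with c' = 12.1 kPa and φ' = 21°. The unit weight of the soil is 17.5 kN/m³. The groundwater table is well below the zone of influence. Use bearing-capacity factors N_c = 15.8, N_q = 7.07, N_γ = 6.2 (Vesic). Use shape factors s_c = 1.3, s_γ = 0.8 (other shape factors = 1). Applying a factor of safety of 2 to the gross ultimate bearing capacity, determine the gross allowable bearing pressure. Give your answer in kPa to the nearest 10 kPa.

q_all ≈ 230 kPa

Overburden at base level: q = 17.5 × 1.1 = 19.25 kPa.
Cohesion term c·N_c·s_c = 12.1 × 15.8 × 1.3 = 248.53 kPa; surcharge term q·N_q = 19.25 × 7.07 = 136.1 kPa; self-weight term 0.5·γ·B·N_γ·s_γ = 0.5 × 17.5 × 1.6 × 6.2 × 0.8 = 69.44 kPa.
q_ult = 248.53 + 136.1 + 69.44 = 454.07 kPa.
q_all = q_ult / FS = 454.07 / 2 = 227.04 kPa.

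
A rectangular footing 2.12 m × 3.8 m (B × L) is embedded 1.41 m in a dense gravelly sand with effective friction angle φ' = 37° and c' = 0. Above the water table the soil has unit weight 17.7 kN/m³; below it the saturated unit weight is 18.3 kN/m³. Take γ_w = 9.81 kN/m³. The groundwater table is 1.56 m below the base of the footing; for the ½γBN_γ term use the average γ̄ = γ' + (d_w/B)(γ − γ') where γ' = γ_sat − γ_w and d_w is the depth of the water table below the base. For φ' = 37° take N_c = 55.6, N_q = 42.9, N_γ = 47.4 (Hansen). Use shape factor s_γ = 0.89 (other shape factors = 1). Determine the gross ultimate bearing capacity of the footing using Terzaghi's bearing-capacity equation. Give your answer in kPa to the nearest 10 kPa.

q_ult ≈ 1750 kPa

Effective surcharge at the founding depth q = γ·D_f = 17.7 × 1.41 = 24.957 kPa.
With d_w = 1.56 m < B, γ̄ = 8.49 + (1.56/2.12) × (17.7 − 8.49) = 15.267 kN/m³.
q_ult = q·N_q + 0.5·γ·B·N_γ·s_γ
     = 24.957 × 42.9 + 0.5 × 15.267 × 2.12 × 47.4 × 0.89
     = 1070.7 + 682.7 = 1753.4 kPa.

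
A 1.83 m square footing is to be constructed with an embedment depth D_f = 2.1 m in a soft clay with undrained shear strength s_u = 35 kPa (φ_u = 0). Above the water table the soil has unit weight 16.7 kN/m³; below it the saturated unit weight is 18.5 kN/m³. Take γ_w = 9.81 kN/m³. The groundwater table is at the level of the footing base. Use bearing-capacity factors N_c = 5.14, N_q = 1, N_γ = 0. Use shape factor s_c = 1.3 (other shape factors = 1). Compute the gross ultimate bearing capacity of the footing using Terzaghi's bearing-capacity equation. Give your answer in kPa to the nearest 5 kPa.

Overburden at base level: q = 16.7 × 2.1 = 35.07 kPa.
Cohesion term c·N_c·s_c = 35 × 5.14 × 1.3 = 233.87 kPa; surcharge term q·N_q = 35.07 × 1 = 35.07 kPa.
q_ult = 233.87 + 35.07 = 268.94 kPa.

q_ult ≈ 270 kPa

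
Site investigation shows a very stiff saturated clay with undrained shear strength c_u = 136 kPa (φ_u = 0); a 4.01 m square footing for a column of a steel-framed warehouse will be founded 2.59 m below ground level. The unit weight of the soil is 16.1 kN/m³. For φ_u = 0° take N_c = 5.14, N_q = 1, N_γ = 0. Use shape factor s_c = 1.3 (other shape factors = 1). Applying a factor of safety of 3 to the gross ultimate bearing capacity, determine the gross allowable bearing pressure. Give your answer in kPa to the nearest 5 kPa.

q_all ≈ 315 kPa

Overburden at base level: q = 16.1 × 2.59 = 41.699 kPa.
Cohesion term c·N_c·s_c = 136 × 5.14 × 1.3 = 908.75 kPa; surcharge term q·N_q = 41.699 × 1 = 41.699 kPa.
q_ult = 908.75 + 41.699 = 950.45 kPa.
q_all = q_ult / FS = 950.45 / 3 = 316.82 kPa.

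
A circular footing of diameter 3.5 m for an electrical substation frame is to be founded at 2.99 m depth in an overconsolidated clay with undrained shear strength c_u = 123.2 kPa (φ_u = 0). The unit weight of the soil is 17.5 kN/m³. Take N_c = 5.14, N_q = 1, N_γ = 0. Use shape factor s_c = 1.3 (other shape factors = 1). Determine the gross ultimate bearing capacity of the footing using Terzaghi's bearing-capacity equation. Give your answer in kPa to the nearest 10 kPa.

Effective surcharge at the founding depth q = γ·D_f = 17.5 × 2.99 = 52.325 kPa.
q_ult = c·N_c·s_c + q·N_q
     = 123.2 × 5.14 × 1.3 + 52.325 × 1
     = 823.22 + 52.325 = 875.55 kPa.

q_ult ≈ 880 kPa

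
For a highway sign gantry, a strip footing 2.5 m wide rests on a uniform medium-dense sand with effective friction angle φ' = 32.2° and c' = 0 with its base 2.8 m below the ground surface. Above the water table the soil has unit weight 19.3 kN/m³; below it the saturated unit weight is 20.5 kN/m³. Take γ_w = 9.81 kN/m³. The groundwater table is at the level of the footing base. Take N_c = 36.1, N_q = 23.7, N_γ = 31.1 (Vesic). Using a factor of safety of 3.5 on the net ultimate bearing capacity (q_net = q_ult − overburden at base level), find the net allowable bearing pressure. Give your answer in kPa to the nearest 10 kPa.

q = γ·D_f = 19.3 × 2.8 = 54.04 kPa.
For the ½γBN_γ term take γ' = 20.5 − 9.81 = 10.69 kN/m³ (soil below base is submerged).
q·N_q = 54.04 × 23.7 = 1280.7 kPa
0.5·γ·B·N_γ = 0.5 × 10.69 × 2.5 × 31.1 = 415.57 kPa
q_ult = 1280.7 + 415.57 = 1696.3 kPa.
q_net = 1696.3 − 54.04 = 1642.3 kPa.
q_all(net) = 1642.3 / 3.5 = 469.22 kPa.

q_all(net) ≈ 470 kPa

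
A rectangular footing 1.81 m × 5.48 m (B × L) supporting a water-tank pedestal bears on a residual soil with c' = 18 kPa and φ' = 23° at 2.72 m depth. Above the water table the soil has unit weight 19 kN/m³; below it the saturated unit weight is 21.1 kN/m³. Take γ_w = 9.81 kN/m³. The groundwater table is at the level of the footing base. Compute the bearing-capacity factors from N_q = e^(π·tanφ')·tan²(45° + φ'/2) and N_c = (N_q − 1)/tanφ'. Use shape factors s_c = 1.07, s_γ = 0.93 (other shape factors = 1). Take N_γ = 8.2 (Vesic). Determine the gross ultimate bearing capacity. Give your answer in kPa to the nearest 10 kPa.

q_ult ≈ 870 kPa

tan23° = 0.4245, so N_q = e^(π×0.4245)·tan²(56.5°) = 3.794 × 2.283 = 8.66.
N_c = (8.66 − 1)/tan23° = 18.05.
q = γ·D_f = 19 × 2.72 = 51.68 kPa.
For the ½γBN_γ term take γ' = 21.1 − 9.81 = 11.29 kN/m³ (soil below base is submerged).
c·N_c·s_c = 18 × 18.049 × 1.07 = 347.62 kPa
q·N_q = 51.68 × 8.6612 = 447.61 kPa
0.5·γ·B·N_γ·s_γ = 0.5 × 11.29 × 1.81 × 8.2 × 0.93 = 77.918 kPa
q_ult = 347.62 + 447.61 + 77.918 = 873.15 kPa.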